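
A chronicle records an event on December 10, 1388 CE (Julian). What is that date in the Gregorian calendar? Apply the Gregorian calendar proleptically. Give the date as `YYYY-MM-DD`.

1388-12-18

At this point the Julian calendar is 8 days behind the Gregorian.
10 December 1388 Julian + 8 days → 18 December 1388 Gregorian.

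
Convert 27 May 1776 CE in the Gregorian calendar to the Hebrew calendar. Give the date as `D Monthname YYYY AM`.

Julian Day Number of the source date = 2369878.
Converting JDN 2369878 to the Hebrew calendar gives 9 Sivan 5536 AM.

9 Sivan 5536 AM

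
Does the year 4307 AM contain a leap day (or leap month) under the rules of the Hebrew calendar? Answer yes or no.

no

Hebrew year 4307 is year 13 of its 19-year Metonic cycle; leap years are at positions 3, 6, 8, 11, 14, 17, 19, so it is a common year (12 months).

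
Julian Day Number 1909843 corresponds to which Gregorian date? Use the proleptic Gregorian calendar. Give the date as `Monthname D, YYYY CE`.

November 14, 516 CE

JDN 2451545 is 1 Jan 2000; 1909843 is −541702 days from there.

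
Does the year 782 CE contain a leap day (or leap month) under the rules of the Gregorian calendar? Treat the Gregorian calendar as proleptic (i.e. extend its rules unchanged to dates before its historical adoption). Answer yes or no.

no

782 is not divisible by 4, so it is a common year.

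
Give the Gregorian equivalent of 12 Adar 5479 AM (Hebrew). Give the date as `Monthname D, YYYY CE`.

March 3, 1719 CE

Julian Day Number of the source date = 2348973.
Converting JDN 2348973 to the Gregorian calendar gives 3 March 1719 CE.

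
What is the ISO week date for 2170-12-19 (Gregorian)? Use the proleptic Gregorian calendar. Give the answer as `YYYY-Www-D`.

The weekday is Wednesday (ISO weekday 3).
That Wednesday belongs to ISO week 51 of ISO year 2170.

2170-W51-3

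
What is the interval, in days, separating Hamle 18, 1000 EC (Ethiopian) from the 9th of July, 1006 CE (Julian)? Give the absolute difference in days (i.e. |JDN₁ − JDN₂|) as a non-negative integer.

JDN of the first date = 2089423.
JDN of the second date = 2088689.
|2088689 − 2089423| = 734.

734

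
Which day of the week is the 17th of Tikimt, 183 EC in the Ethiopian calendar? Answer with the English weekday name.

Equivalently 13 October 190 Gregorian, JDN 1790742.
1790742 ≡ 2 (mod 7); counting from Monday = 0 gives Wednesday.

Wednesday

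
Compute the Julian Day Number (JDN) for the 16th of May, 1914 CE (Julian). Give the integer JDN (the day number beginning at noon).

2420282

In the Gregorian calendar the same day is 29 May 1914.
JDN 2299161 is 15 October 1582 CE (Gregorian); the target day is +121121 days from there, so JDN = 2420282.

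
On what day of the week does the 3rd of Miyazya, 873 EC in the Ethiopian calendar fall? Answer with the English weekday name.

Wednesday

In the proleptic Gregorian calendar this is 2 April 881 (JDN 2042931).
JDN 2042931 mod 7 = 2, and JDN 0 was a Monday, so this is a Wednesday.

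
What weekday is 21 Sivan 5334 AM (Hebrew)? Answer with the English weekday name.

Equivalently 20 June 1574 Gregorian, JDN 2296122.
Since JDN mod 7 = 3 (0 = Monday), the day is Thursday.

Thursday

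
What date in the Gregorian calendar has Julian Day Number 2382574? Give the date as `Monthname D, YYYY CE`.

JDN 2451545 is 1 Jan 2000; 2382574 is −68971 days from there.

March 2, 1811 CE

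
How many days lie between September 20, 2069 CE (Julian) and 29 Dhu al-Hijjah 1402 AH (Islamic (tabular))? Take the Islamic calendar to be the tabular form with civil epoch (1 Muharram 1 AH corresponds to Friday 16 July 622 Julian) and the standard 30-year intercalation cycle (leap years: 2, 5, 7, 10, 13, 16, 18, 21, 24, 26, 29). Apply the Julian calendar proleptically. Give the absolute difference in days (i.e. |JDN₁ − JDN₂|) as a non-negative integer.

JDN of the first date = 2477023.
JDN of the second date = 2445261.
|2445261 − 2477023| = 31762.

31762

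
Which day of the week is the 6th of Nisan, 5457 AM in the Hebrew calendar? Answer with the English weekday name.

Thursday

In the Gregorian calendar this is 28 March 1697 (JDN 2340964).
Since JDN mod 7 = 3 (0 = Monday), the day is Thursday.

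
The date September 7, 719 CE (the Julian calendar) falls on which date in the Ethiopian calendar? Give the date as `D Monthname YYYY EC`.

Both dates share Julian Day Number 1983922; in the Ethiopian calendar that is 9 Meskerem 712 EC.

9 Meskerem 712 EC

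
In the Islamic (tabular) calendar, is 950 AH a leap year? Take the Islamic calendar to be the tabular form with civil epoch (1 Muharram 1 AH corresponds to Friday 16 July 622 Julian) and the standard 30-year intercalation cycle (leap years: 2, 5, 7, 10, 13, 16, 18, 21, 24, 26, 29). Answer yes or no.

no

Year 950 AH is year 20 of its 30-year cycle; leap positions are 2, 5, 7, 10, 13, 16, 18, 21, 24, 26, 29, so it is a common year (354 days).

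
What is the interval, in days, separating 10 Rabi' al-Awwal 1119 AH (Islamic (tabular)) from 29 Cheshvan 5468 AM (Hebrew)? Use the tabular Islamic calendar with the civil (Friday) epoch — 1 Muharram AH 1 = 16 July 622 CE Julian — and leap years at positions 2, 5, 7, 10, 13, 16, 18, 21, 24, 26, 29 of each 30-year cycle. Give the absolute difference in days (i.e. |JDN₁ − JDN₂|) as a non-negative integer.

First date → JDN 2344690; second date → JDN 2344856.
The interval is |2344690 − 2344856| = 166 days.

166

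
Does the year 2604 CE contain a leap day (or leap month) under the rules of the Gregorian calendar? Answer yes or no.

yes

2604 is divisible by 4 and not by 100, so it is a leap year.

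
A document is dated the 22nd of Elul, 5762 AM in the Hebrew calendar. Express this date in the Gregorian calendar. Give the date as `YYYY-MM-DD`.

2002-08-30

Both dates share Julian Day Number 2452517; in the Gregorian calendar that is 30 August 2002 CE.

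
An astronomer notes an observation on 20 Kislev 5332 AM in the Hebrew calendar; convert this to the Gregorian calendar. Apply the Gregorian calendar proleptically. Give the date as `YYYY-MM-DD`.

1571-12-17

Both dates share Julian Day Number 2295206; in the Gregorian calendar that is 17 December 1571 CE.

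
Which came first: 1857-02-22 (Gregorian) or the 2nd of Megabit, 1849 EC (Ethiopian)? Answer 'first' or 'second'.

Converting both to JDN: 2399368 vs 2399384; the smaller is the first.

first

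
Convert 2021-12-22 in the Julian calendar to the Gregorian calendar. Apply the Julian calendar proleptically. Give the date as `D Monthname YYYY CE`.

For dates in this range the Gregorian date is 13 days ahead of the Julian.
22 December 2021 Julian + 13 days → 4 January 2022 Gregorian.

4 January 2022 CE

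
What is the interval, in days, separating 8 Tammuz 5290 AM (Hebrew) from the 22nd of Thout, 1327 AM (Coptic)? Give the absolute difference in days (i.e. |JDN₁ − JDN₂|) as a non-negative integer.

JDN of the first date = 2280074.
JDN of the second date = 2309372.
|2309372 − 2280074| = 29298.

29298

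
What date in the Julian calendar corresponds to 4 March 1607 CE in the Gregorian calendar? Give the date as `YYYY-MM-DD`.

1607-02-22

The Julian–Gregorian offset here is 10 days (Julian trailing).
4 March 1607 Gregorian − 10 days → 22 February 1607 Julian.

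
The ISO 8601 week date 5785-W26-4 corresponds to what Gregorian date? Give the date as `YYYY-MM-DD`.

ISO week 1 of 5785 is the week containing the first Thursday of 5785.
Week 26, day 4 (Thursday) lands on 5785-06-30.

5785-06-30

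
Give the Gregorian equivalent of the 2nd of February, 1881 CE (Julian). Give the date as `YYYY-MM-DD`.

At this point the Julian calendar is 12 days behind the Gregorian.
2 February 1881 Julian + 12 days → 14 February 1881 Gregorian.

1881-02-14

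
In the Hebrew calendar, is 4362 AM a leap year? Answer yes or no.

yes

Hebrew year 4362 is year 11 of its 19-year Metonic cycle; leap years are at positions 3, 6, 8, 11, 14, 17, 19, so it is a leap year (13 months).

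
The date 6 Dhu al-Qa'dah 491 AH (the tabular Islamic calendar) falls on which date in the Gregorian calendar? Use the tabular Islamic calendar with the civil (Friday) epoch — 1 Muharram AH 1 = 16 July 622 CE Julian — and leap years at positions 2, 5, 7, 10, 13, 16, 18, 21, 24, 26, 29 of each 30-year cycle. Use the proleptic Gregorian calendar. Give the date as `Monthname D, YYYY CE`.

Both dates share Julian Day Number 2122380; in the Gregorian calendar that is 11 October 1098 CE.

October 11, 1098 CE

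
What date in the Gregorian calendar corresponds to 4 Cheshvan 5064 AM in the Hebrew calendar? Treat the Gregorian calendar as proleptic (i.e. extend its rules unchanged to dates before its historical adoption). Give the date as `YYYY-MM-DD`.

1303-10-23

Both dates share Julian Day Number 2197266; in the Gregorian calendar that is 23 October 1303 CE.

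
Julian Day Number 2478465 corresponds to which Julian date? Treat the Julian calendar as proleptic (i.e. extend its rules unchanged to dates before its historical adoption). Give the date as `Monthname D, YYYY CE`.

September 1, 2073 CE

The Gregorian equivalent of JDN 2478465 is 14 September 2073.
In the Julian calendar that day is September 1, 2073 CE.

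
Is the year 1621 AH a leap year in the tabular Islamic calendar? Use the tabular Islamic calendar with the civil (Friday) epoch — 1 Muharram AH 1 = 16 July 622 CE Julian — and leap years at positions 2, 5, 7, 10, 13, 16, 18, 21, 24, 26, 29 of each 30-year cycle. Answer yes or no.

no

Year 1621 AH is year 1 of its 30-year cycle; leap positions are 2, 5, 7, 10, 13, 16, 18, 21, 24, 26, 29, so it is a common year (354 days).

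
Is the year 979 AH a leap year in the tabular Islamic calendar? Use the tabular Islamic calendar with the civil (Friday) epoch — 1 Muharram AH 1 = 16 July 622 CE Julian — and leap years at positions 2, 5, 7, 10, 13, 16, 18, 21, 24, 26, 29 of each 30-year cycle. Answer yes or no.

Year 979 AH is year 19 of its 30-year cycle; leap positions are 2, 5, 7, 10, 13, 16, 18, 21, 24, 26, 29, so it is a common year (354 days).

no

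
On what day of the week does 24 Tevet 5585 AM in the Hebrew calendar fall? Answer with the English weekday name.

Friday

Equivalently 14 January 1825 Gregorian, JDN 2387641.
JDN 2387641 mod 7 = 4, and JDN 0 was a Monday, so this is a Friday.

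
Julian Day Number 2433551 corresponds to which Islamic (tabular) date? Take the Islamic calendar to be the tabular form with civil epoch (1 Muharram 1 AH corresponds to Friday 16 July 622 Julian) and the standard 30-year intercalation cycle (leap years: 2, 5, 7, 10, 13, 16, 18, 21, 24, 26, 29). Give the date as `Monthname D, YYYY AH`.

Dhu al-Hijjah 13, 1369 AH

JDN 2433551 is 26 September 1950 in the Gregorian calendar.
In the tabular Islamic calendar that day is Dhu al-Hijjah 13, 1369 AH.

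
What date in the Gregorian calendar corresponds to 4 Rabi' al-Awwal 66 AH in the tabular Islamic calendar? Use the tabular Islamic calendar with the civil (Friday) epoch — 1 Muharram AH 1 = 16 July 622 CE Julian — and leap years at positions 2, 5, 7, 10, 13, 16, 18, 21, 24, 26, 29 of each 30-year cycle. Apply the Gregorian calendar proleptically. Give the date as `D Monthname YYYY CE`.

12 October 685 CE

Julian Day Number of the source date = 1971536.
Converting JDN 1971536 to the Gregorian calendar gives 12 October 685 CE.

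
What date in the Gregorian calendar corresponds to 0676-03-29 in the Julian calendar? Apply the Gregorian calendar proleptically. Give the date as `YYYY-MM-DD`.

0676-04-01

The Julian–Gregorian offset here is 3 days (Julian trailing).
29 March 676 Julian + 3 days → 1 April 676 Gregorian.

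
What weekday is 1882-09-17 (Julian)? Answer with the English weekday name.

Equivalently 29 September 1882 Gregorian, JDN 2408718.
JDN 2408718 mod 7 = 4, and JDN 0 was a Monday, so this is a Friday.

Friday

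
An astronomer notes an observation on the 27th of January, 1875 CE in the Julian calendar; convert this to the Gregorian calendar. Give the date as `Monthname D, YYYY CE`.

For dates in this range the Gregorian date is 12 days ahead of the Julian.
27 January 1875 Julian + 12 days → 8 February 1875 Gregorian.

February 8, 1875 CE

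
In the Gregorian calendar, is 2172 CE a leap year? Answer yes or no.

yes

2172 is divisible by 4 and not by 100, so it is a leap year.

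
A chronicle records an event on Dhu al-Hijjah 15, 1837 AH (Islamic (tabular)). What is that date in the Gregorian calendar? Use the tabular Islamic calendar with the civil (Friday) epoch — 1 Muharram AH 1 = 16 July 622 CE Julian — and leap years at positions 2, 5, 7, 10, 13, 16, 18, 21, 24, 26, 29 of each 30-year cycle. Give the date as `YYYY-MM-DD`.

Julian Day Number of the source date = 2599396.
Converting JDN 2599396 to the Gregorian calendar gives 20 October 2404 CE.

2404-10-20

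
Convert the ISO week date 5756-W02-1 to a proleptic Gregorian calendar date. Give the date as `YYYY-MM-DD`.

5756-01-05

ISO week 1 of 5756 is the week containing the first Thursday of 5756.
Week 2, day 1 (Monday) lands on 5756-01-05.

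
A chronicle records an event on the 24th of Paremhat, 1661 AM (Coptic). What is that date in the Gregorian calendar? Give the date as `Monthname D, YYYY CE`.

April 2, 1945 CE

Both dates share Julian Day Number 2431548; in the Gregorian calendar that is 2 April 1945 CE.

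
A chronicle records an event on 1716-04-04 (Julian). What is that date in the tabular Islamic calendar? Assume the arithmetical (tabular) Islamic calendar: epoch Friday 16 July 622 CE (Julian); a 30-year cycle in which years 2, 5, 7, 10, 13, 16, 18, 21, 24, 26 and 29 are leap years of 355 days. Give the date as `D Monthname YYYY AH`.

The source date corresponds to 15 April 1716 in the Gregorian calendar (JDN 2347921).
That day falls on 22 Rabi' al-Thani 1128 AH in the tabular Islamic calendar.

22 Rabi' al-Thani 1128 AH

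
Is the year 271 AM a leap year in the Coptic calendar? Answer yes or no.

yes

271 mod 4 = 3; in the Coptic calendar a year is leap when year mod 4 = 3, so it is a leap year.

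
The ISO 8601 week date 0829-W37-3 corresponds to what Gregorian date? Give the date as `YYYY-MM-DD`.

0829-09-12

ISO week 1 of 829 is the week containing the first Thursday of 829.
Week 37, day 3 (Wednesday) lands on 0829-09-12.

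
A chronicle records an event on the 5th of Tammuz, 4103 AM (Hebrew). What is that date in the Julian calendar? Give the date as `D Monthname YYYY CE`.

14 June 343 CE

The source date corresponds to 15 June 343 in the proleptic Gregorian calendar (JDN 1846503).
That day falls on 14 June 343 CE in the Julian calendar.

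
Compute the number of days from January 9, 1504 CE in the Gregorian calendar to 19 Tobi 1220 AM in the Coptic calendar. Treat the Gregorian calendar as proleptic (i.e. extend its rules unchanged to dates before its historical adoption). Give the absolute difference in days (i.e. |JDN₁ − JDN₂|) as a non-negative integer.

16

First date → JDN 2270392; second date → JDN 2270408.
The interval is |2270392 − 2270408| = 16 days.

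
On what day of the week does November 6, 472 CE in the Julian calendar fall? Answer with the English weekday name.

In the proleptic Gregorian calendar this is 7 November 472 (JDN 1893766).
JDN 1893766 mod 7 = 0, and JDN 0 was a Monday, so this is a Monday.

Monday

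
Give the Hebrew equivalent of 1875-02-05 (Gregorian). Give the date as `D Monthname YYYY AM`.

Both dates share Julian Day Number 2405925; in the Hebrew calendar that is 30 Shevat 5635 AM.

30 Shevat 5635 AM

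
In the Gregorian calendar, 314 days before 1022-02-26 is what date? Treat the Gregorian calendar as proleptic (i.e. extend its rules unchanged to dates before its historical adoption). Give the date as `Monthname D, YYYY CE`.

April 18, 1021 CE

Counting 314 days back from JDN 2094394 reaches JDN 2094080, which is April 18, 1021 CE.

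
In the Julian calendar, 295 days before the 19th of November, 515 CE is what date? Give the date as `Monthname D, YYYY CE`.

January 28, 515 CE

Counting 295 days back from JDN 1909484 reaches JDN 1909189, which is January 28, 515 CE.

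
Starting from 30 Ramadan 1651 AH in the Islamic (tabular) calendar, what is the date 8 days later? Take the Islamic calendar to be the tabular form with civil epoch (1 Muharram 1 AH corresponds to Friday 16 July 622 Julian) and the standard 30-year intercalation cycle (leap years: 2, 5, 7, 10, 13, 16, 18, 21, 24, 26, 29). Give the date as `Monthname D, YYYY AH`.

JDN of 30 Ramadan 1651 AH = 2533410.
2533410 + 8 = 2533418.
JDN 2533418 in the tabular Islamic calendar is Shawwal 8, 1651 AH.

Shawwal 8, 1651 AH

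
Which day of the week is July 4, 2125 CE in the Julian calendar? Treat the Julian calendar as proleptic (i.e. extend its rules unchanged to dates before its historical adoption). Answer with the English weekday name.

Wednesday

Equivalently 18 July 2125 Gregorian, JDN 2497399.
JDN 2497399 mod 7 = 2, and JDN 0 was a Monday, so this is a Wednesday.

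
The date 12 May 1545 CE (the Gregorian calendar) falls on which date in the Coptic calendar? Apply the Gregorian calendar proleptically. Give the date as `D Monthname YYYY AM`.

7 Pashons 1261 AM

Julian Day Number of the source date = 2285491.
Converting JDN 2285491 to the Coptic calendar gives 7 Pashons 1261 AM.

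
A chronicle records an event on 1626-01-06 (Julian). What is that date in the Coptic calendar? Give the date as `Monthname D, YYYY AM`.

Julian Day Number of the source date = 2314960.
Converting JDN 2314960 to the Coptic calendar gives 11 Tobi 1342 AM.

Tobi 11, 1342 AM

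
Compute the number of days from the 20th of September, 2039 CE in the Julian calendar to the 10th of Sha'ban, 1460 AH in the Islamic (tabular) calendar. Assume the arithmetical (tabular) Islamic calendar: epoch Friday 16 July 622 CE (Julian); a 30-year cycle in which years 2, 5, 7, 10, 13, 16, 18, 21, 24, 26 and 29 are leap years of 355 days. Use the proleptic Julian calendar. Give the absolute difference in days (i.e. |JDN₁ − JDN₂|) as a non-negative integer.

388

JDN of the first date = 2466065.
JDN of the second date = 2465677.
|2465677 − 2466065| = 388.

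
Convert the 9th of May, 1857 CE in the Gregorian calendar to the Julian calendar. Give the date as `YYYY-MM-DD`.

1857-04-27

The Julian–Gregorian offset here is 12 days (Julian trailing).
9 May 1857 Gregorian − 12 days → 27 April 1857 Julian.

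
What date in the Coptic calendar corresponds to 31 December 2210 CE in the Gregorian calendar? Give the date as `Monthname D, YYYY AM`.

Both dates share Julian Day Number 2528610; in the Coptic calendar that is 20 Koiak 1927 AM.

Koiak 20, 1927 AM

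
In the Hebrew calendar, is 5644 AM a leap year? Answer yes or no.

no

Hebrew year 5644 is year 1 of its 19-year Metonic cycle; leap years are at positions 3, 6, 8, 11, 14, 17, 19, so it is a common year (12 months).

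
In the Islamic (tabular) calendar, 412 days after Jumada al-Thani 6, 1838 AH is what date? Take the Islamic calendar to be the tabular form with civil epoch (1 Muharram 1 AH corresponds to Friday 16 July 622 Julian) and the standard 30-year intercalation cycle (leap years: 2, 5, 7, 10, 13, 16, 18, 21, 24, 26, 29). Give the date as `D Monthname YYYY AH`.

5 Sha'ban 1839 AH

JDN of Jumada al-Thani 6, 1838 AH = 2599565.
2599565 + 412 = 2599977.
JDN 2599977 in the tabular Islamic calendar is 5 Sha'ban 1839 AH.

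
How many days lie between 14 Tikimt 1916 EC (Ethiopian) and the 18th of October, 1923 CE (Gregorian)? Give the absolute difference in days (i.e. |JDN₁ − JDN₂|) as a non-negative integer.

7

JDN of the first date = 2423718.
JDN of the second date = 2423711.
|2423711 − 2423718| = 7.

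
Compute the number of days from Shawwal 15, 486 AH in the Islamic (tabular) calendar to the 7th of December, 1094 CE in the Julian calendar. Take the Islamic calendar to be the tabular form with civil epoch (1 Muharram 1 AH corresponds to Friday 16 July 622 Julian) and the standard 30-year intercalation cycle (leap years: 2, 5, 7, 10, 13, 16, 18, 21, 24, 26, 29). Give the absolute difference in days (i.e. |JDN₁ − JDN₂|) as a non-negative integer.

394

JDN of the first date = 2120588.
JDN of the second date = 2120982.
|2120982 − 2120588| = 394.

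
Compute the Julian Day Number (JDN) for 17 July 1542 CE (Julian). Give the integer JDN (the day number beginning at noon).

2284471

In the proleptic Gregorian calendar the same day is 27 July 1542.
JDN 2451545 is 1 January 2000 CE (Gregorian); the target day is −167074 days from there, so JDN = 2284471.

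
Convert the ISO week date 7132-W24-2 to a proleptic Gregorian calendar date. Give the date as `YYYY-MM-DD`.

ISO week 1 of 7132 is the week containing the first Thursday of 7132.
Week 24, day 2 (Tuesday) lands on 7132-06-14.

7132-06-14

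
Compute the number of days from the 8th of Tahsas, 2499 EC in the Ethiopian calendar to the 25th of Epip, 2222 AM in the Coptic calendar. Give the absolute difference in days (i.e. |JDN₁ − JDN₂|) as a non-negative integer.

JDN of the first date = 2636712.
JDN of the second date = 2636574.
|2636574 − 2636712| = 138.

138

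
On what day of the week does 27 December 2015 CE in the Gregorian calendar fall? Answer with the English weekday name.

Sunday

Since JDN mod 7 = 6 (0 = Monday), the day is Sunday.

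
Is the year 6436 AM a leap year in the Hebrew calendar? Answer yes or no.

yes

Hebrew year 6436 is year 14 of its 19-year Metonic cycle; leap years are at positions 3, 6, 8, 11, 14, 17, 19, so it is a leap year (13 months).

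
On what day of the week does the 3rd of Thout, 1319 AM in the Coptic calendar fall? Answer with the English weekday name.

Tuesday

Equivalently 10 September 1602 Gregorian, JDN 2306431.
JDN 2306431 mod 7 = 1, and JDN 0 was a Monday, so this is a Tuesday.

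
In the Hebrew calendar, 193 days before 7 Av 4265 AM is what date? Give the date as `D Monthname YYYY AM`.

JDN of 7 Av 4265 AM = 1905714.
1905714 − 193 = 1905521.
JDN 1905521 in the Hebrew calendar is 20 Tevet 4265 AM.

20 Tevet 4265 AM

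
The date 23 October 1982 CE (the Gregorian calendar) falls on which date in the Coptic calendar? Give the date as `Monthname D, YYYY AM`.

Paopi 13, 1699 AM

Both dates share Julian Day Number 2445266; in the Coptic calendar that is 13 Paopi 1699 AM.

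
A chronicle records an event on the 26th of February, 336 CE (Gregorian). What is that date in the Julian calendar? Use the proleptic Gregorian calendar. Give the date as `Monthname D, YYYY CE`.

The Julian–Gregorian offset here is 1 day (Julian trailing).
26 February 336 Gregorian − 1 day → 25 February 336 Julian.

February 25, 336 CE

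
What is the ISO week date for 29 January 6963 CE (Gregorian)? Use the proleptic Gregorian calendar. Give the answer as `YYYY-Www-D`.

The weekday is Saturday (ISO weekday 6).
That Saturday belongs to ISO week 4 of ISO year 6963.

6963-W04-6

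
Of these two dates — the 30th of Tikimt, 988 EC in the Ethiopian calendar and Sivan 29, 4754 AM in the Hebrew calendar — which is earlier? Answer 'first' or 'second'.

First date → JDN 2084782; second date → JDN 2084277.
JDN 2084277 < JDN 2084782, so the second date is earlier.

second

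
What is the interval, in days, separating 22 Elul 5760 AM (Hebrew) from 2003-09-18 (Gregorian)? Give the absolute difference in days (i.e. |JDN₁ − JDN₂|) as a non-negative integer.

JDN of the first date = 2451810.
JDN of the second date = 2452901.
|2452901 − 2451810| = 1091.

1091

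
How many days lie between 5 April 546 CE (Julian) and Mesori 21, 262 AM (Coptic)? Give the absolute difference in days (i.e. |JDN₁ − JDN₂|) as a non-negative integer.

131

JDN of the first date = 1920579.
JDN of the second date = 1920710.
|1920710 − 1920579| = 131.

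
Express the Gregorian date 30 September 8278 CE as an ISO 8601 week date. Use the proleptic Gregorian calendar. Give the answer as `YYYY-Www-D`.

8278-W40-1

The weekday is Monday (ISO weekday 1).
That Monday belongs to ISO week 40 of ISO year 8278.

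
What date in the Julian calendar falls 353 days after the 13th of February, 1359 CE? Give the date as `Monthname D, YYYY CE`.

Counting 353 days forward from JDN 2217476 reaches JDN 2217829, which is February 1, 1360 CE.

February 1, 1360 CE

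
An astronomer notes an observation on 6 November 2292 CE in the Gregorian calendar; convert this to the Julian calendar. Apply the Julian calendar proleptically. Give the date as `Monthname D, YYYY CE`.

The Julian–Gregorian offset here is 15 days (Julian trailing).
6 November 2292 Gregorian − 15 days → 22 October 2292 Julian.

October 22, 2292 CE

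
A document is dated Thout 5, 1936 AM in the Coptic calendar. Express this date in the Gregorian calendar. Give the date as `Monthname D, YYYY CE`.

September 18, 2219 CE

Both dates share Julian Day Number 2531793; in the Gregorian calendar that is 18 September 2219 CE.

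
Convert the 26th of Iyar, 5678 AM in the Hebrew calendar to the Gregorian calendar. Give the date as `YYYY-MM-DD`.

1918-05-08

Julian Day Number of the source date = 2421722.
Converting JDN 2421722 to the Gregorian calendar gives 8 May 1918 CE.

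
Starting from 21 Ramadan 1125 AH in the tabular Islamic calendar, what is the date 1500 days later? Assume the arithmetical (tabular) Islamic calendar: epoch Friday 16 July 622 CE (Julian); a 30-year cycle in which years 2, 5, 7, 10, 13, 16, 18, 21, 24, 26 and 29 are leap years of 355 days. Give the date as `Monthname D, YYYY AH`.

Counting 1500 days forward from JDN 2347004 reaches JDN 2348504, which is Dhu al-Hijjah 14, 1129 AH.

Dhu al-Hijjah 14, 1129 AH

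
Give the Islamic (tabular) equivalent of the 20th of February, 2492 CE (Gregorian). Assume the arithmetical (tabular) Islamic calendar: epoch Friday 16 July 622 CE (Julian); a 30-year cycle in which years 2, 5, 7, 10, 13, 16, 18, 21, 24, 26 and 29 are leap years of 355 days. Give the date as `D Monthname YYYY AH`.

21 Dhu al-Hijjah 1927 AH

Julian Day Number of the source date = 2631295.
Converting JDN 2631295 to the tabular Islamic calendar gives 21 Dhu al-Hijjah 1927 AH.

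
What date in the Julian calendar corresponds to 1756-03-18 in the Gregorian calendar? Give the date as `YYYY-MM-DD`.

At this point the Julian calendar is 11 days behind the Gregorian.
18 March 1756 Gregorian − 11 days → 7 March 1756 Julian.

1756-03-07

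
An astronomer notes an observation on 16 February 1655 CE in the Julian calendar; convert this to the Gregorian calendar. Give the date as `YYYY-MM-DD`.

1655-02-26

For dates in this range the Gregorian date is 10 days ahead of the Julian.
16 February 1655 Julian + 10 days → 26 February 1655 Gregorian.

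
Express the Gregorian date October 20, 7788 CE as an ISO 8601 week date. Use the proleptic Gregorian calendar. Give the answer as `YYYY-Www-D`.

The weekday is Monday (ISO weekday 1).
That Monday belongs to ISO week 43 of ISO year 7788.

7788-W43-1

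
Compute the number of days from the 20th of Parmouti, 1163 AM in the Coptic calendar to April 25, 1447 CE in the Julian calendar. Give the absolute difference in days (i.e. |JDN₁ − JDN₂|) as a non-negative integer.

First date → JDN 2249679; second date → JDN 2249689.
The interval is |2249679 − 2249689| = 10 days.

10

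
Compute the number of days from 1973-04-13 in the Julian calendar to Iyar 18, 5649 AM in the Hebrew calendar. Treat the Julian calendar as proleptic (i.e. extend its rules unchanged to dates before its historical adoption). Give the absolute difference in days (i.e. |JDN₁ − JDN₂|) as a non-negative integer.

JDN of the first date = 2441799.
JDN of the second date = 2411142.
|2411142 − 2441799| = 30657.

30657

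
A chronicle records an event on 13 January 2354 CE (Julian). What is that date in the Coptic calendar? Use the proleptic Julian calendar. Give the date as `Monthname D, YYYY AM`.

Tobi 18, 2070 AM

Both dates share Julian Day Number 2580869; in the Coptic calendar that is 18 Tobi 2070 AM.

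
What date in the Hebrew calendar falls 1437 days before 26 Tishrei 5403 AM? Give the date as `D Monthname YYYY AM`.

6 Kislev 5399 AM

The starting date is JDN 2321081; 2321081 − 1437 = 2319644.
JDN 2319644 corresponds to 6 Kislev 5399 AM.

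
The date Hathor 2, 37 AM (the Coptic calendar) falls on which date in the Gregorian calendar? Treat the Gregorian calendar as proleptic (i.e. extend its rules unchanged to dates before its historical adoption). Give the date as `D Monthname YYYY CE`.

Julian Day Number of the source date = 1838240.
Converting JDN 1838240 to the Gregorian calendar gives 30 October 320 CE.

30 October 320 CE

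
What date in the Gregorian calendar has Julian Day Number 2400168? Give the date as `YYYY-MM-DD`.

1859-05-03

JDN 2451545 is 1 Jan 2000; 2400168 is −51377 days from there.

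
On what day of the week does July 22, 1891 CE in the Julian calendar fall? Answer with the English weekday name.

Monday

In the Gregorian calendar this is 3 August 1891 (JDN 2411948).
Since JDN mod 7 = 0 (0 = Monday), the day is Monday.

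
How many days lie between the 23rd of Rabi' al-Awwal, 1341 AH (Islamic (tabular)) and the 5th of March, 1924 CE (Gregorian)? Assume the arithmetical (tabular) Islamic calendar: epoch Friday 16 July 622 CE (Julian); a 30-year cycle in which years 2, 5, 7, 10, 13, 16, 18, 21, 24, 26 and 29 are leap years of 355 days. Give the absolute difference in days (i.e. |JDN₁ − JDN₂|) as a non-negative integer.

478

JDN of the first date = 2423372.
JDN of the second date = 2423850.
|2423850 − 2423372| = 478.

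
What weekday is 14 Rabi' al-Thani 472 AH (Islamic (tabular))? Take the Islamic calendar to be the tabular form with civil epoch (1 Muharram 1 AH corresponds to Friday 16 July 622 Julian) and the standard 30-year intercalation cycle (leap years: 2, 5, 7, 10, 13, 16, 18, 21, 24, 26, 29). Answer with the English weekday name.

In the proleptic Gregorian calendar this is 20 October 1079 (JDN 2115449).
Since JDN mod 7 = 0 (0 = Monday), the day is Monday.

Monday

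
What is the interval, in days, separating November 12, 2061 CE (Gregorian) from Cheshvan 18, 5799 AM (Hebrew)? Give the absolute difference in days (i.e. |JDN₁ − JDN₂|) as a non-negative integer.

8397

JDN of the first date = 2474141.
JDN of the second date = 2465744.
|2465744 − 2474141| = 8397.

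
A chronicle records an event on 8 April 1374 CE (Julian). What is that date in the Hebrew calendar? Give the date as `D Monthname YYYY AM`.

26 Nisan 5134 AM

The source date corresponds to 16 April 1374 in the proleptic Gregorian calendar (JDN 2223009).
That day falls on 26 Nisan 5134 AM in the Hebrew calendar.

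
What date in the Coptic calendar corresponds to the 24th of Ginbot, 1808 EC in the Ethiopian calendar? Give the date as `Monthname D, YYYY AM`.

Both dates share Julian Day Number 2384491; in the Coptic calendar that is 24 Pashons 1532 AM.

Pashons 24, 1532 AM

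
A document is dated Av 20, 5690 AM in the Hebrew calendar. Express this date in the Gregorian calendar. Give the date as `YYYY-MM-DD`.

Both dates share Julian Day Number 2426203; in the Gregorian calendar that is 14 August 1930 CE.

1930-08-14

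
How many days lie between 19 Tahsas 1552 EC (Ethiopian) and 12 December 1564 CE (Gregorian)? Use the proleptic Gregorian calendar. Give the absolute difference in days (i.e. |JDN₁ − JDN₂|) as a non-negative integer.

1813

First date → JDN 2290832; second date → JDN 2292645.
The interval is |2290832 − 2292645| = 1813 days.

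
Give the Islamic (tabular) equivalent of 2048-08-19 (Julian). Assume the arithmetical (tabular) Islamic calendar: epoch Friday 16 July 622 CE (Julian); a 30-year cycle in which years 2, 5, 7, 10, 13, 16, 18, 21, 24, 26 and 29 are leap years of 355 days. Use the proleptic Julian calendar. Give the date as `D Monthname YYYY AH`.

The source date corresponds to 1 September 2048 in the Gregorian calendar (JDN 2469321).
That day falls on 22 Dhu al-Qa'dah 1470 AH in the tabular Islamic calendar.

22 Dhu al-Qa'dah 1470 AH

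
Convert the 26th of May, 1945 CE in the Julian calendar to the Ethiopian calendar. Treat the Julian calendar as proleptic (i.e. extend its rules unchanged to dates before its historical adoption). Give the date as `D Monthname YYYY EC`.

1 Sene 1937 EC

Julian Day Number of the source date = 2431615.
Converting JDN 2431615 to the Ethiopian calendar gives 1 Sene 1937 EC.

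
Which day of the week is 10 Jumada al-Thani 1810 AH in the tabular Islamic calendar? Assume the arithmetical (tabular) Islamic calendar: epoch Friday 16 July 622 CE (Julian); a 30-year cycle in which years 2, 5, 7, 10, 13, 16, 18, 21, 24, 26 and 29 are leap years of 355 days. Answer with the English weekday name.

Equivalently 9 February 2378 Gregorian, JDN 2589646.
Since JDN mod 7 = 3 (0 = Monday), the day is Thursday.

Thursday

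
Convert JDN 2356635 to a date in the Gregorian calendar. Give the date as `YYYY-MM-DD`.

1740-02-23

JDN 2451545 is 1 Jan 2000; 2356635 is −94910 days from there.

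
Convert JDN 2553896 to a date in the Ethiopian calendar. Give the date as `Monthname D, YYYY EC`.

Megabit 13, 2272 EC

JDN 2553896 is 24 March 2280 in the Gregorian calendar.
In the Ethiopian calendar that day is Megabit 13, 2272 EC.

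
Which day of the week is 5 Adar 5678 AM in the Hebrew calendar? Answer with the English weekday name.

Sunday

In the Gregorian calendar this is 17 February 1918 (JDN 2421642).
JDN 2421642 mod 7 = 6, and JDN 0 was a Monday, so this is a Sunday.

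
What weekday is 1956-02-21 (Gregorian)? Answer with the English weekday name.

Tuesday

2435525 ≡ 1 (mod 7); counting from Monday = 0 gives Tuesday.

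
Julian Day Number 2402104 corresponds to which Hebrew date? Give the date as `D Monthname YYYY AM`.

18 Av 5624 AM

The Gregorian equivalent of JDN 2402104 is 20 August 1864.
In the Hebrew calendar that day is 18 Av 5624 AM.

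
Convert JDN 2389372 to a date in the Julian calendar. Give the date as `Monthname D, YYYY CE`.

The Gregorian equivalent of JDN 2389372 is 11 October 1829.
In the Julian calendar that day is September 29, 1829 CE.

September 29, 1829 CE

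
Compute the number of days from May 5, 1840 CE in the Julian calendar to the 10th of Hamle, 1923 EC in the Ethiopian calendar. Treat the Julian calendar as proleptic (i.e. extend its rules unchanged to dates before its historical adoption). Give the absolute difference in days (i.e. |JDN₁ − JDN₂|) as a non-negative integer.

First date → JDN 2393243; second date → JDN 2426540.
The interval is |2393243 − 2426540| = 33297 days.

33297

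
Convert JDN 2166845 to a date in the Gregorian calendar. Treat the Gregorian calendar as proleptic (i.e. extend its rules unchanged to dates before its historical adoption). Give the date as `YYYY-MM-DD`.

1220-07-08

Counting from JDN 2299161 = 15 Oct 1582 gives an offset of -132316 days.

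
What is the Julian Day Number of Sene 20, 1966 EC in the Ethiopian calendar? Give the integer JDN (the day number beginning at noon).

2442226

Equivalently 27 June 1974 (Gregorian).
JDN 2400001 is 17 November 1858 CE (Gregorian), MJD 0; the target day is +42225 days from there, so JDN = 2442226.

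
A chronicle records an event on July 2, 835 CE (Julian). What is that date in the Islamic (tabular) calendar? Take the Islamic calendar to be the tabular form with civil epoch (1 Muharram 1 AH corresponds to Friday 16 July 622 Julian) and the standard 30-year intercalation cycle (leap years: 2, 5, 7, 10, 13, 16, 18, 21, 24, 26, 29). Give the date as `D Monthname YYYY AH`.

Both dates share Julian Day Number 2026224; in the tabular Islamic calendar that is 2 Rajab 220 AH.

2 Rajab 220 AH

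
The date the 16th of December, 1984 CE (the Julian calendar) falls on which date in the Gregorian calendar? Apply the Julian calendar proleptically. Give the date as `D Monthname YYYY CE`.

29 December 1984 CE

At this point the Julian calendar is 13 days behind the Gregorian.
16 December 1984 Julian + 13 days → 29 December 1984 Gregorian.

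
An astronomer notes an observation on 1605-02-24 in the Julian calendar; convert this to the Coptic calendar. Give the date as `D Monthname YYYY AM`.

30 Meshir 1321 AM

Both dates share Julian Day Number 2307339; in the Coptic calendar that is 30 Meshir 1321 AM.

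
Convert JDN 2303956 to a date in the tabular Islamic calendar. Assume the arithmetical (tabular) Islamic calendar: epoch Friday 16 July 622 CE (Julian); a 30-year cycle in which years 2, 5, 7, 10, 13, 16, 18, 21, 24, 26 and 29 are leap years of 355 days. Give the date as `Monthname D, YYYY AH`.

Rabi' al-Awwal 28, 1004 AH

JDN 2303956 is 1 December 1595 in the Gregorian calendar.
In the tabular Islamic calendar that day is Rabi' al-Awwal 28, 1004 AH.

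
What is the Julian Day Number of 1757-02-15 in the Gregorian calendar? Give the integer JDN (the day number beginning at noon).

JDN 2400001 is 17 November 1858 CE (Gregorian), MJD 0; the target day is −37164 days from there, so JDN = 2362837.

2362837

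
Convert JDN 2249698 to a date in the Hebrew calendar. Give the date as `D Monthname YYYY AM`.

18 Iyar 5207 AM

The proleptic Gregorian equivalent of JDN 2249698 is 13 May 1447.
In the Hebrew calendar that day is 18 Iyar 5207 AM.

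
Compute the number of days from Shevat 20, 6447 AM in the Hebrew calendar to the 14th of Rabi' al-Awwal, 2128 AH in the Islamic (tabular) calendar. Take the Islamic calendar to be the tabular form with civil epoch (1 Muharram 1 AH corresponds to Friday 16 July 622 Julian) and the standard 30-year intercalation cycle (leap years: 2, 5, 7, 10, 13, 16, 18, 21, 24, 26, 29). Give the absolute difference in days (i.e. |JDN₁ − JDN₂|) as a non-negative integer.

First date → JDN 2702491; second date → JDN 2702250.
The interval is |2702491 − 2702250| = 241 days.

241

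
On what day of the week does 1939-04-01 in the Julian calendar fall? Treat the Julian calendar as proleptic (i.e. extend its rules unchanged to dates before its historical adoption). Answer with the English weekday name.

Friday

This is JDN 2429368 (14 April 1939 Gregorian).
2429368 ≡ 4 (mod 7); counting from Monday = 0 gives Friday.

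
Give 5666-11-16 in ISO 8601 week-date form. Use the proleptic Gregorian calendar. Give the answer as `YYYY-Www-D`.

The weekday is Tuesday (ISO weekday 2).
That Tuesday belongs to ISO week 46 of ISO year 5666.

5666-W46-2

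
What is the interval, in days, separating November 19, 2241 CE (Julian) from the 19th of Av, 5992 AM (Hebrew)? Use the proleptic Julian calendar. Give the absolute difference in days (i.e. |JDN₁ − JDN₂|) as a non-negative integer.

First date → JDN 2539906; second date → JDN 2536500.
The interval is |2539906 − 2536500| = 3406 days.

3406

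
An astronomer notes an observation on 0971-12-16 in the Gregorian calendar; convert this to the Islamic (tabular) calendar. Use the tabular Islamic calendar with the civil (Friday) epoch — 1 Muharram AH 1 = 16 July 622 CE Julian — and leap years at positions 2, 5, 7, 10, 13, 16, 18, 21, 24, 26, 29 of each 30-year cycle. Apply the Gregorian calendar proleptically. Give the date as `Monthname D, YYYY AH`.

Julian Day Number of the source date = 2076060.
Converting JDN 2076060 to the tabular Islamic calendar gives 19 Safar 361 AH.

Safar 19, 361 AH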